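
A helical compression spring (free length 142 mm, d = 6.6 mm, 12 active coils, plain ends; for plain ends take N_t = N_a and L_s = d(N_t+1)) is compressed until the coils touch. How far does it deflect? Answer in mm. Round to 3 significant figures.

56.2 mm

N_t = 12; L_s = 6.6·13 = 85.8 mm
δ_solid = L₀ − L_s = 142 − 85.8 = 56.2 mm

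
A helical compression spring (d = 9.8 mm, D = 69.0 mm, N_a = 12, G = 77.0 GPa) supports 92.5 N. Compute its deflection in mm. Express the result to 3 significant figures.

4.11 mm

k = Gd⁴/(8D³N_a) = (77.0×10³)(9.8⁴)/(8·69.0³·12) = 22.52 N/mm
δ = F/k = 92.5 / 22.52 = 4.1074 mm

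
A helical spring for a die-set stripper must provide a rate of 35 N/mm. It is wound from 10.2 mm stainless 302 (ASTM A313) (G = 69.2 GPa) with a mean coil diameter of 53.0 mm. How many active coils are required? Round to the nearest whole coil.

18

N_a = Gd⁴/(8D³k) = (69.2×10³ × 10.2⁴)/(8 × 53.0³ × 35)
    = 7.49043e+08 / 4.16856e+07 = 17.97 → 18 coils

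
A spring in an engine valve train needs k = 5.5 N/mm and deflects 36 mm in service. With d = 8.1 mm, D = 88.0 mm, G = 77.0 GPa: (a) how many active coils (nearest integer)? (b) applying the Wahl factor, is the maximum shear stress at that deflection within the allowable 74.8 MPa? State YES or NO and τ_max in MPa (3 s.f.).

N_a = Gd⁴/(8D³k) = (77.0×10³)(8.1⁴)/(8·88.0³·5.5) = 11.05 → N_a = 11
Actual rate k = Gd⁴/(8D³·11) = 5.5271 N/mm
Working load F = kδ = 5.5271·36 = 198.98 N
C = 88.0/8.1 = 10.8642; K_W = (4C−1)/(4C−4)+0.615/C = 1.1326
τ_max = K_W·8FD/(πd³) = 1.1326·83.902 = 95.03 MPa
τ_max > 74.8 MPa → exceeds allowable

(a) 11 coils; (b) NO, τ_max = 95.0 MPa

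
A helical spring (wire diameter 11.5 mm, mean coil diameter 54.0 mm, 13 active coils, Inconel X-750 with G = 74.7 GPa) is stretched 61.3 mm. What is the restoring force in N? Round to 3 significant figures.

4890 N

k = Gd⁴/(8D³N_a) = (74.7×10³)(11.5⁴)/(8·54.0³·13) = 79.781 N/mm
F = k·δ = 79.781 × 61.3 = 4890.6 N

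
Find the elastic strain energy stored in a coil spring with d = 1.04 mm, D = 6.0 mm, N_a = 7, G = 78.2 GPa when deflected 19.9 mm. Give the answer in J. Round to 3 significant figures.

1.50 J

k = Gd⁴/(8D³N_a) = (78.2×10³)(1.04⁴)/(8·6.0³·7) = 7.5631 N/mm
U = ½kδ² = 0.5 × 7.5631 × 19.9² = 1497.5 N·mm = 1.4975 J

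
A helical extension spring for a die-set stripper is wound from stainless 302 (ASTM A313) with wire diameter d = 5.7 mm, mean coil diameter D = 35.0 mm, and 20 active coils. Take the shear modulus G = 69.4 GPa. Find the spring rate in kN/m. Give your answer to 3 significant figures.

k = Gd⁴/(8D³N_a) = (69.4×10³ × 5.7⁴) / (8 × 35.0³ × 20)
  = 7.32586e+07 / 6.86e+06 = 10.679 N/mm

10.7 kN/m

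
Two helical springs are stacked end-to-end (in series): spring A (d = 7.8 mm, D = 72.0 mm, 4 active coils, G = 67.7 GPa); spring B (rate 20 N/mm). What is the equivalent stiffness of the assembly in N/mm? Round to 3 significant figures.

k_A = Gd⁴/(8D³N_a) = (67.7×10³)(7.8⁴)/(8·72.0³·4) = 20.981 N/mm
Series: 1/k_eq = 1/20.981 + 1/20 = 0.097663; k_eq = 10.239 N/mm

10.2 N/mm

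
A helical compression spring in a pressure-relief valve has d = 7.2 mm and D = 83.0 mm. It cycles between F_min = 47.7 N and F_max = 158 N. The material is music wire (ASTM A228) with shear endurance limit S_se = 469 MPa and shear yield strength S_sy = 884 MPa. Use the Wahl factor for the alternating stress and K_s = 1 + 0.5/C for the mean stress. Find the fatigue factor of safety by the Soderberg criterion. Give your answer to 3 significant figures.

6.96

C = D/d = 83.0/7.2 = 11.5278; K_W = (4C−1)/(4C−4)+0.615/C = 1.1246; K_s = 1+0.5/C = 1.0434
F_a = (F_max−F_min)/2 = 55.15 N; F_m = (F_max+F_min)/2 = 102.85 N
τ_a = K_W·8F_aD/(πd³) = 1.1246 × 31.23 = 35.12 MPa
τ_m = K_s·8F_mD/(πd³) = 1.0434 × 58.24 = 60.767 MPa
Soderberg: 1/n_f = τ_a/S_se + τ_m/S_sy = 35.12/469 + 60.767/884 = 0.07488 + 0.06874 = 0.14362
n_f = 1/0.14362 = 6.963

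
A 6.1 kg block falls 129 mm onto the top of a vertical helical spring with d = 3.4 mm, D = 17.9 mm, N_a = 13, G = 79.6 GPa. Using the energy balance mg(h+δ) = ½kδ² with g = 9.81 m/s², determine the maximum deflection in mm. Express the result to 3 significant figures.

k = Gd⁴/(8D³N_a) = (79.6×10³)(3.4⁴)/(8·17.9³·13) = 17.833 N/mm
W = mg = 6.1 × 9.81 = 59.841 N
½kδ² − Wδ − Wh = 0 → δ = (W + √(W² + 2kWh))/k
δ = (59.841 + √(3580.9 + 275331))/17.833 = (59.841 + 528.12)/17.833 = 32.97 mm

33.0 mm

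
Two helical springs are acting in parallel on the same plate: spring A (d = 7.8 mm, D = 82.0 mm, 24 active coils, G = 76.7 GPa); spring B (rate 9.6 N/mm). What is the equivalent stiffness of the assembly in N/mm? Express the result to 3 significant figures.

k_A = Gd⁴/(8D³N_a) = (76.7×10³)(7.8⁴)/(8·82.0³·24) = 2.6818 N/mm
Parallel: k_eq = 2.6818 + 9.6 = 12.282 N/mm

12.3 N/mm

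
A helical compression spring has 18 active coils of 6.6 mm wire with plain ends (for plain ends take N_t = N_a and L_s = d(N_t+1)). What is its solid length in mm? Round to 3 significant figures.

plain ends: N_t = N_a = 18
L_s = d·(N_t+1) = 6.6 × 19 = 125.4 mm

125 mm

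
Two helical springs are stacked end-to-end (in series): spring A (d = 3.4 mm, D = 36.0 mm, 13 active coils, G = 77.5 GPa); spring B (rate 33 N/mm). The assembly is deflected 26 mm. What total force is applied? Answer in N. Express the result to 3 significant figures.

52.1 N

k_A = Gd⁴/(8D³N_a) = (77.5×10³)(3.4⁴)/(8·36.0³·13) = 2.1344 N/mm
Series: 1/k_eq = 1/2.1344 + 1/33 = 0.49882; k_eq = 2.0047 N/mm
F = k_eq·δ = 2.0047·26 = 52.123 N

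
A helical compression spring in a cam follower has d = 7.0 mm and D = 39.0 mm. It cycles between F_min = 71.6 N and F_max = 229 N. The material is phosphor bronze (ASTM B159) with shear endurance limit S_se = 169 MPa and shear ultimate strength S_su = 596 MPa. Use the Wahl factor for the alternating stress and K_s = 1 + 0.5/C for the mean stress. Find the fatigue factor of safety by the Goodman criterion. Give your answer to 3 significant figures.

3.98

C = D/d = 39.0/7.0 = 5.5714; K_W = (4C−1)/(4C−4)+0.615/C = 1.2744; K_s = 1+0.5/C = 1.0897
F_a = (F_max−F_min)/2 = 78.7 N; F_m = (F_max+F_min)/2 = 150.3 N
τ_a = K_W·8F_aD/(πd³) = 1.2744 × 22.787 = 29.041 MPa
τ_m = K_s·8F_mD/(πd³) = 1.0897 × 43.518 = 47.424 MPa
Goodman: 1/n_f = τ_a/S_se + τ_m/S_su = 29.041/169 + 47.424/596 = 0.17184 + 0.07957 = 0.25141
n_f = 1/0.25141 = 3.978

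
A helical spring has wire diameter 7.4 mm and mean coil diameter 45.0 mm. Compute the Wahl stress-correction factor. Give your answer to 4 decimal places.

C = D/d = 45.0/7.4 = 6.0811
K_W = (4C−1)/(4C−4) + 0.615/C = 23.324/20.324 + 0.1011 = 1.2487

1.2487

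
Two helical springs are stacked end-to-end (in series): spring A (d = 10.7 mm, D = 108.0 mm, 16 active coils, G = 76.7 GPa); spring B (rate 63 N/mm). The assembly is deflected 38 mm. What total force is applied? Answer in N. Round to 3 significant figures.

216 N

k_A = Gd⁴/(8D³N_a) = (76.7×10³)(10.7⁴)/(8·108.0³·16) = 6.2352 N/mm
Series: 1/k_eq = 1/6.2352 + 1/63 = 0.17625; k_eq = 5.6737 N/mm
F = k_eq·δ = 5.6737·38 = 215.6 N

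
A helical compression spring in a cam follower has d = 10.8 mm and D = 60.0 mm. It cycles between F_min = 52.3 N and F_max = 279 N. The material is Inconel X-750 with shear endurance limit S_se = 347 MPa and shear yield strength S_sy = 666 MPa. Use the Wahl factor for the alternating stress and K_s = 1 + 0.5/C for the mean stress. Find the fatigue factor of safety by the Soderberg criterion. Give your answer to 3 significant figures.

C = D/d = 60.0/10.8 = 5.5556; K_W = (4C−1)/(4C−4)+0.615/C = 1.2753; K_s = 1+0.5/C = 1.0900
F_a = (F_max−F_min)/2 = 113.35 N; F_m = (F_max+F_min)/2 = 165.65 N
τ_a = K_W·8F_aD/(πd³) = 1.2753 × 13.748 = 17.533 MPa
τ_m = K_s·8F_mD/(πd³) = 1.0900 × 20.091 = 21.9 MPa
Soderberg: 1/n_f = τ_a/S_se + τ_m/S_sy = 17.533/347 + 21.9/666 = 0.05053 + 0.03288 = 0.083411
n_f = 1/0.083411 = 11.99

12.0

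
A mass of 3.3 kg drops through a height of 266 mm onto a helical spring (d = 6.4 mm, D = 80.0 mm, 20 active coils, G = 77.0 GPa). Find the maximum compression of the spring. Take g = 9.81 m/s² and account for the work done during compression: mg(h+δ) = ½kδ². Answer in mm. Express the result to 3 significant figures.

127 mm

k = Gd⁴/(8D³N_a) = (77.0×10³)(6.4⁴)/(8·80.0³·20) = 1.577 N/mm
W = mg = 3.3 × 9.81 = 32.373 N
½kδ² − Wδ − Wh = 0 → δ = (W + √(W² + 2kWh))/k
δ = (32.373 + √(1048 + 27159.1))/1.577 = (32.373 + 167.95)/1.577 = 127.03 mm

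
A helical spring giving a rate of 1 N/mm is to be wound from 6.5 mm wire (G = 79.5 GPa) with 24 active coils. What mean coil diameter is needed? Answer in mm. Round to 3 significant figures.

90.4 mm

D = (Gd⁴/(8N_a·k))^(1/3) = (79.5×10³·6.5⁴/(8·24·1))^(1/3)
  = (739127)^(1/3) = 90.4149 mm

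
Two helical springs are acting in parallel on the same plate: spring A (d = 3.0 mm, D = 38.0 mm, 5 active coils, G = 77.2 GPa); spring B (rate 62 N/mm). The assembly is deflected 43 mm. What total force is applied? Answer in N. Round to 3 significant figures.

k_A = Gd⁴/(8D³N_a) = (77.2×10³)(3.0⁴)/(8·38.0³·5) = 2.849 N/mm
Parallel: k_eq = 2.849 + 62 = 64.849 N/mm
F = k_eq·δ = 64.849·43 = 2788.5 N

2790 N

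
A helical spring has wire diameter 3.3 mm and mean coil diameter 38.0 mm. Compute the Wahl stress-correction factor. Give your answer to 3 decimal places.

C = D/d = 38.0/3.3 = 11.5152
K_W = (4C−1)/(4C−4) + 0.615/C = 45.061/42.061 + 0.0534 = 1.1247

1.125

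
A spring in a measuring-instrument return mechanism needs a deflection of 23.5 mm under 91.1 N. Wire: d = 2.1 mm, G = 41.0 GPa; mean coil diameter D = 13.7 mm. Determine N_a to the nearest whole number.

Required rate k = F/δ = 91.1/23.5 = 3.8766 N/mm
N_a = Gd⁴/(8D³k) = (41.0×10³ × 2.1⁴)/(8 × 13.7³ × 3.8766)
    = 797372 / 79744.8 = 9.999 → 10 coils

10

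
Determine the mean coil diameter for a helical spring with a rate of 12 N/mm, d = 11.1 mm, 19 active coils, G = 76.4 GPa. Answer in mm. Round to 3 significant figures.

D = (Gd⁴/(8N_a·k))^(1/3) = (76.4×10³·11.1⁴/(8·19·12))^(1/3)
  = (635858)^(1/3) = 85.9911 mm

86.0 mm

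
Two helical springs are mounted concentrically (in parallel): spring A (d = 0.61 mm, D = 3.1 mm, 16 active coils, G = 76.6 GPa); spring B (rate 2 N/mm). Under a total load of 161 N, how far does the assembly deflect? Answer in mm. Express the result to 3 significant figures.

33.7 mm

k_A = Gd⁴/(8D³N_a) = (76.6×10³)(0.61⁴)/(8·3.1³·16) = 2.7813 N/mm
Parallel: k_eq = 2.7813 + 2 = 4.7813 N/mm
δ = F/k_eq = 161/4.7813 = 33.673 mm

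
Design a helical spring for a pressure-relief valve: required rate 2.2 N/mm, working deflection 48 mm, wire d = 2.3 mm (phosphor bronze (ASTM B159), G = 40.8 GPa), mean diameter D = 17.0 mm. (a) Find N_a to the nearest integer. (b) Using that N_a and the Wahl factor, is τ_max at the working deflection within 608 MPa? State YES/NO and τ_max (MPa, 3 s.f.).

N_a = Gd⁴/(8D³k) = (40.8×10³)(2.3⁴)/(8·17.0³·2.2) = 13.2 → N_a = 13
Actual rate k = Gd⁴/(8D³·13) = 2.2346 N/mm
Working load F = kδ = 2.2346·48 = 107.26 N
C = 17.0/2.3 = 7.3913; K_W = (4C−1)/(4C−4)+0.615/C = 1.2006
τ_max = K_W·8FD/(πd³) = 1.2006·381.63 = 458.16 MPa
τ_max ≤ 608 MPa → acceptable

(a) 13 coils; (b) YES, τ_max = 458 MPa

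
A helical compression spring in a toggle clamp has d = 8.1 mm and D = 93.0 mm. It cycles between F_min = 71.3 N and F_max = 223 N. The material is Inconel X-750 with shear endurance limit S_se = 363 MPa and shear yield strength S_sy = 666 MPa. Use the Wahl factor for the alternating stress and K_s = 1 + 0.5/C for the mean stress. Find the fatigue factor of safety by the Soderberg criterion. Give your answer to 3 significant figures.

C = D/d = 93.0/8.1 = 11.4815; K_W = (4C−1)/(4C−4)+0.615/C = 1.1251; K_s = 1+0.5/C = 1.0435
F_a = (F_max−F_min)/2 = 75.85 N; F_m = (F_max+F_min)/2 = 147.15 N
τ_a = K_W·8F_aD/(πd³) = 1.1251 × 33.801 = 38.03 MPa
τ_m = K_s·8F_mD/(πd³) = 1.0435 × 65.573 = 68.429 MPa
Soderberg: 1/n_f = τ_a/S_se + τ_m/S_sy = 38.03/363 + 68.429/666 = 0.10476 + 0.10275 = 0.20751
n_f = 1/0.20751 = 4.819

4.82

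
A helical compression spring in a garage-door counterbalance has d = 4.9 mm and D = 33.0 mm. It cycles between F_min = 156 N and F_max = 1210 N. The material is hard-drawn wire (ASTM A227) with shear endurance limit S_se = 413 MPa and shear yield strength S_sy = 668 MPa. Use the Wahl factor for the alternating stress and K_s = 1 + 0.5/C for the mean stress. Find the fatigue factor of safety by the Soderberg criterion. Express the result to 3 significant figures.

0.527

C = D/d = 33.0/4.9 = 6.7347; K_W = (4C−1)/(4C−4)+0.615/C = 1.2221; K_s = 1+0.5/C = 1.0742
F_a = (F_max−F_min)/2 = 527 N; F_m = (F_max+F_min)/2 = 683 N
τ_a = K_W·8F_aD/(πd³) = 1.2221 × 376.42 = 460.03 MPa
τ_m = K_s·8F_mD/(πd³) = 1.0742 × 487.85 = 524.07 MPa
Soderberg: 1/n_f = τ_a/S_se + τ_m/S_sy = 460.03/413 + 524.07/668 = 1.11387 + 0.78454 = 1.8984
n_f = 1/1.8984 = 0.5268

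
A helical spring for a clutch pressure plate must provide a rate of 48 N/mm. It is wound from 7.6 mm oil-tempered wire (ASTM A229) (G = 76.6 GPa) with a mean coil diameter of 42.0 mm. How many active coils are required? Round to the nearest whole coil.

9

N_a = Gd⁴/(8D³k) = (76.6×10³ × 7.6⁴)/(8 × 42.0³ × 48)
    = 2.55554e+08 / 2.84498e+07 = 8.983 → 9 coils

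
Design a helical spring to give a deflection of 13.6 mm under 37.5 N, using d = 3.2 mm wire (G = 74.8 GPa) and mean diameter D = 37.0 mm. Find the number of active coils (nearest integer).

Required rate k = F/δ = 37.5/13.6 = 2.7574 N/mm
N_a = Gd⁴/(8D³k) = (74.8×10³ × 3.2⁴)/(8 × 37.0³ × 2.7574)
    = 7.84335e+06 / 1.11735e+06 = 7.02 → 7 coils

7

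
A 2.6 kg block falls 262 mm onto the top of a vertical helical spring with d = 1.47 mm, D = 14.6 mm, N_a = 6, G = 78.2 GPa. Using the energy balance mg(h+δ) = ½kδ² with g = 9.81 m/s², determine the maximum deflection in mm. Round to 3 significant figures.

85.1 mm

k = Gd⁴/(8D³N_a) = (78.2×10³)(1.47⁴)/(8·14.6³·6) = 2.4444 N/mm
W = mg = 2.6 × 9.81 = 25.506 N
½kδ² − Wδ − Wh = 0 → δ = (W + √(W² + 2kWh))/k
δ = (25.506 + √(650.56 + 32670.1))/2.4444 = (25.506 + 182.54)/2.4444 = 85.11 mm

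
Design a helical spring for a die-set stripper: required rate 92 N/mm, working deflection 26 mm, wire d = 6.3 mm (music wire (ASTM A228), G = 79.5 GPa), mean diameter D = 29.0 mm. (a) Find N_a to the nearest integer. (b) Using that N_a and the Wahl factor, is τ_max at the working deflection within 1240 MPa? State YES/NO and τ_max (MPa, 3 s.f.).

N_a = Gd⁴/(8D³k) = (79.5×10³)(6.3⁴)/(8·29.0³·92) = 6.977 → N_a = 7
Actual rate k = Gd⁴/(8D³·7) = 91.695 N/mm
Working load F = kδ = 91.695·26 = 2384.1 N
C = 29.0/6.3 = 4.6032; K_W = (4C−1)/(4C−4)+0.615/C = 1.3418
τ_max = K_W·8FD/(πd³) = 1.3418·704.1 = 944.73 MPa
τ_max ≤ 1240 MPa → acceptable

(a) 7 coils; (b) YES, τ_max = 945 MPa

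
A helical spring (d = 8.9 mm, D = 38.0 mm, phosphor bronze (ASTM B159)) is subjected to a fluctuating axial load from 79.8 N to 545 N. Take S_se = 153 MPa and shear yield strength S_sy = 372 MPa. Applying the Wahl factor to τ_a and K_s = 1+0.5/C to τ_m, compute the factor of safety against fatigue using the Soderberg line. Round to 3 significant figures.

2.41

C = D/d = 38.0/8.9 = 4.2697; K_W = (4C−1)/(4C−4)+0.615/C = 1.3734; K_s = 1+0.5/C = 1.1171
F_a = (F_max−F_min)/2 = 232.6 N; F_m = (F_max+F_min)/2 = 312.4 N
τ_a = K_W·8F_aD/(πd³) = 1.3734 × 31.927 = 43.85 MPa
τ_m = K_s·8F_mD/(πd³) = 1.1171 × 42.881 = 47.903 MPa
Soderberg: 1/n_f = τ_a/S_se + τ_m/S_sy = 43.85/153 + 47.903/372 = 0.28660 + 0.12877 = 0.41537
n_f = 1/0.41537 = 2.407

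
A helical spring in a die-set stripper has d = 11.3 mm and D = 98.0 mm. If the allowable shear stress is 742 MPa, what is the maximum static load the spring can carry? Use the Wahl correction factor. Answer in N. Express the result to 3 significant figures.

C = D/d = 98.0/11.3 = 8.6726
K_W = (4C−1)/(4C−4) + 0.615/C = 33.690/30.690 + 0.0709 = 1.1687
τ_max = K·8FD/(πd³) → F_max = τ_allow·πd³/(8DK)
F_max = 742·π·11.3³/(8·98.0·1.1687) = 3.3635e+06/916.23 = 3671 N

3670 N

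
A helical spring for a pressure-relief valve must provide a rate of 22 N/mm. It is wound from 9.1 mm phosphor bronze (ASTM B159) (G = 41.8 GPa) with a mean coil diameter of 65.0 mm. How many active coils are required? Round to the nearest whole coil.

6

N_a = Gd⁴/(8D³k) = (41.8×10³ × 9.1⁴)/(8 × 65.0³ × 22)
    = 2.86643e+08 / 4.8334e+07 = 5.93 → 6 coils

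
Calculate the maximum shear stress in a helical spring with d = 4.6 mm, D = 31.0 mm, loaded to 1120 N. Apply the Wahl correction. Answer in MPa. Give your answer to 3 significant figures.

Spring index C = D/d = 31.0/4.6 = 6.7391
K_W = (4C−1)/(4C−4) + 0.615/C = 25.957/22.957 + 0.0913 = 1.2219
τ₀ = 8FD/(πd³) = 8·1120·31.0/(π·4.6³) = 277760/305.79 = 908.34 MPa
τ_max = K·τ₀ = 1.2219 × 908.34 = 1109.9 MPa

1110 MPa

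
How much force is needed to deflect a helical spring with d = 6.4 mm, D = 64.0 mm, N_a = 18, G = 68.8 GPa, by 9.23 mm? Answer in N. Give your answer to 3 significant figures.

k = Gd⁴/(8D³N_a) = (68.8×10³)(6.4⁴)/(8·64.0³·18) = 3.0578 N/mm
F = k·δ = 3.0578 × 9.23 = 28.223 N

28.2 N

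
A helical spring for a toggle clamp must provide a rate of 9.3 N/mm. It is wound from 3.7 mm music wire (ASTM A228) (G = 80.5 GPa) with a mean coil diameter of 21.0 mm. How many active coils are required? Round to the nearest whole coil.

22

N_a = Gd⁴/(8D³k) = (80.5×10³ × 3.7⁴)/(8 × 21.0³ × 9.3)
    = 1.5087e+07 / 689018 = 21.9 → 22 coils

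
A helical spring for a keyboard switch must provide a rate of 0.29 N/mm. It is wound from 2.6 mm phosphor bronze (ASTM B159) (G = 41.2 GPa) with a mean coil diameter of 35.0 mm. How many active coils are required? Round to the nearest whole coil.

19

N_a = Gd⁴/(8D³k) = (41.2×10³ × 2.6⁴)/(8 × 35.0³ × 0.29)
    = 1.88274e+06 / 99470 = 18.93 → 19 coils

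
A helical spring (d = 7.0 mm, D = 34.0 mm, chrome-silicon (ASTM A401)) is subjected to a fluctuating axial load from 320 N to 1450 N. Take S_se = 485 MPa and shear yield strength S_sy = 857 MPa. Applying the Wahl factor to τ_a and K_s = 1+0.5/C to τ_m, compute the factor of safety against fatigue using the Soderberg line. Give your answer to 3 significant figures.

C = D/d = 34.0/7.0 = 4.8571; K_W = (4C−1)/(4C−4)+0.615/C = 1.3211; K_s = 1+0.5/C = 1.1029
F_a = (F_max−F_min)/2 = 565 N; F_m = (F_max+F_min)/2 = 885 N
τ_a = K_W·8F_aD/(πd³) = 1.3211 × 142.62 = 188.41 MPa
τ_m = K_s·8F_mD/(πd³) = 1.1029 × 223.39 = 246.39 MPa
Soderberg: 1/n_f = τ_a/S_se + τ_m/S_sy = 188.41/485 + 246.39/857 = 0.38847 + 0.28750 = 0.67597
n_f = 1/0.67597 = 1.479

1.48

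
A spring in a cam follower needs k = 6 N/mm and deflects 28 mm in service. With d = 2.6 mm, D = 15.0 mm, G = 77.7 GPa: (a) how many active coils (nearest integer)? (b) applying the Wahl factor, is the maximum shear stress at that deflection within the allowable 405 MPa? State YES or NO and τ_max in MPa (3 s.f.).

N_a = Gd⁴/(8D³k) = (77.7×10³)(2.6⁴)/(8·15.0³·6) = 21.92 → N_a = 22
Actual rate k = Gd⁴/(8D³·22) = 5.9776 N/mm
Working load F = kδ = 5.9776·28 = 167.37 N
C = 15.0/2.6 = 5.7692; K_W = (4C−1)/(4C−4)+0.615/C = 1.2639
τ_max = K_W·8FD/(πd³) = 1.2639·363.75 = 459.72 MPa
τ_max > 405 MPa → exceeds allowable

(a) 22 coils; (b) NO, τ_max = 460 MPa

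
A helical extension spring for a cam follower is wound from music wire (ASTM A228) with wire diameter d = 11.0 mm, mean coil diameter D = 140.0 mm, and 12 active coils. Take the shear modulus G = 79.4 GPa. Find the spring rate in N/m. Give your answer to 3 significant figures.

4410 N/m

k = Gd⁴/(8D³N_a) = (79.4×10³ × 11.0⁴) / (8 × 140.0³ × 12)
  = 1.1625e+09 / 2.63424e+08 = 4.413 N/mm = 4413 N/m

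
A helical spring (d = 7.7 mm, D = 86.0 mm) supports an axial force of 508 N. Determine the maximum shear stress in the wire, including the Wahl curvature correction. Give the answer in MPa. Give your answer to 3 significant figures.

275 MPa

Spring index C = D/d = 86.0/7.7 = 11.1688
K_W = (4C−1)/(4C−4) + 0.615/C = 43.675/40.675 + 0.0551 = 1.1288
τ₀ = 8FD/(πd³) = 8·508·86.0/(π·7.7³) = 349504/1434.2 = 243.69 MPa
τ_max = K·τ₀ = 1.1288 × 243.69 = 275.08 MPa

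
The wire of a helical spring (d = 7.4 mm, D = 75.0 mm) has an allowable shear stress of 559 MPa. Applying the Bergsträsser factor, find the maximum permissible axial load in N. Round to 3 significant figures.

1050 N

C = D/d = 75.0/7.4 = 10.1351
K_B = (4C+2)/(4C−3) = 42.541/37.541 = 1.1332
τ_max = K·8FD/(πd³) → F_max = τ_allow·πd³/(8DK)
F_max = 559·π·7.4³/(8·75.0·1.1332) = 7.1163e+05/679.91 = 1046.7 N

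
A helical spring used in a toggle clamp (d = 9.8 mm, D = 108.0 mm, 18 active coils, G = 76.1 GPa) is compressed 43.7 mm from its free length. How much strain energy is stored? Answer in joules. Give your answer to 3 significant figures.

k = Gd⁴/(8D³N_a) = (76.1×10³)(9.8⁴)/(8·108.0³·18) = 3.8695 N/mm
U = ½kδ² = 0.5 × 3.8695 × 43.7² = 3694.8 N·mm = 3.6948 J

3.69 J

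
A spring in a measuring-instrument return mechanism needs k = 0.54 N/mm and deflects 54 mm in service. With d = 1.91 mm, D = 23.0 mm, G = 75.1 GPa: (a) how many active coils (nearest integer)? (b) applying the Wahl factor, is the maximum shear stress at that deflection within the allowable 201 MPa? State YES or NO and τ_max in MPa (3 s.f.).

N_a = Gd⁴/(8D³k) = (75.1×10³)(1.91⁴)/(8·23.0³·0.54) = 19.02 → N_a = 19
Actual rate k = Gd⁴/(8D³·19) = 0.54044 N/mm
Working load F = kδ = 0.54044·54 = 29.184 N
C = 23.0/1.91 = 12.0419; K_W = (4C−1)/(4C−4)+0.615/C = 1.1190
τ_max = K_W·8FD/(πd³) = 1.1190·245.31 = 274.5 MPa
τ_max > 201 MPa → exceeds allowable

(a) 19 coils; (b) NO, τ_max = 274 MPa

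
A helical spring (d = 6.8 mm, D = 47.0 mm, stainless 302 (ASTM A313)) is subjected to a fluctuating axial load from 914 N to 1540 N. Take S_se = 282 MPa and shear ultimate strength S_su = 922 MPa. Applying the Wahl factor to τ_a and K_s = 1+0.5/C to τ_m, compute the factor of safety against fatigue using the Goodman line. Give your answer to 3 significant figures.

C = D/d = 47.0/6.8 = 6.9118; K_W = (4C−1)/(4C−4)+0.615/C = 1.2158; K_s = 1+0.5/C = 1.0723
F_a = (F_max−F_min)/2 = 313 N; F_m = (F_max+F_min)/2 = 1227 N
τ_a = K_W·8F_aD/(πd³) = 1.2158 × 119.14 = 144.86 MPa
τ_m = K_s·8F_mD/(πd³) = 1.0723 × 467.04 = 500.83 MPa
Goodman: 1/n_f = τ_a/S_se + τ_m/S_su = 144.86/282 + 500.83/922 = 0.51367 + 0.54320 = 1.0569
n_f = 1/1.0569 = 0.9462

0.946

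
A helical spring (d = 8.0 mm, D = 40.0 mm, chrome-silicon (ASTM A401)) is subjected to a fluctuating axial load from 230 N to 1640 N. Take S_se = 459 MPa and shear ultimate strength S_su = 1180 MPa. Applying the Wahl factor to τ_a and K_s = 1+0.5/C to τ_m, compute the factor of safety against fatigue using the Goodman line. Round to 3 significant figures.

1.74

C = D/d = 40.0/8.0 = 5.0000; K_W = (4C−1)/(4C−4)+0.615/C = 1.3105; K_s = 1+0.5/C = 1.1000
F_a = (F_max−F_min)/2 = 705 N; F_m = (F_max+F_min)/2 = 935 N
τ_a = K_W·8F_aD/(πd³) = 1.3105 × 140.26 = 183.8 MPa
τ_m = K_s·8F_mD/(πd³) = 1.1000 × 186.01 = 204.61 MPa
Goodman: 1/n_f = τ_a/S_se + τ_m/S_su = 183.8/459 + 204.61/1180 = 0.40045 + 0.17340 = 0.57385
n_f = 1/0.57385 = 1.743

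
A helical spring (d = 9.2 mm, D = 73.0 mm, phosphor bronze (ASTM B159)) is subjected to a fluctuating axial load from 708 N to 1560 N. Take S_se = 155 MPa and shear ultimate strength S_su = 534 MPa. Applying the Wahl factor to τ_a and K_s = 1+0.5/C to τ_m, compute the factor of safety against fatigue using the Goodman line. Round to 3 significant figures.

C = D/d = 73.0/9.2 = 7.9348; K_W = (4C−1)/(4C−4)+0.615/C = 1.1857; K_s = 1+0.5/C = 1.0630
F_a = (F_max−F_min)/2 = 426 N; F_m = (F_max+F_min)/2 = 1134 N
τ_a = K_W·8F_aD/(πd³) = 1.1857 × 101.7 = 120.58 MPa
τ_m = K_s·8F_mD/(πd³) = 1.0630 × 270.72 = 287.77 MPa
Goodman: 1/n_f = τ_a/S_se + τ_m/S_su = 120.58/155 + 287.77/534 = 0.77792 + 0.53890 = 1.3168
n_f = 1/1.3168 = 0.7594

0.759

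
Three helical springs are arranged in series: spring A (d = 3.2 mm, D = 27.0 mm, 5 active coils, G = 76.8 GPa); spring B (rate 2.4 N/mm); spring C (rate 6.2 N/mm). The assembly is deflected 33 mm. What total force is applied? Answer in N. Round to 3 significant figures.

k_A = Gd⁴/(8D³N_a) = (76.8×10³)(3.2⁴)/(8·27.0³·5) = 10.228 N/mm
Series: 1/k_eq = 1/10.228 + 1/2.4 + 1/6.2 = 0.67572; k_eq = 1.4799 N/mm
F = k_eq·δ = 1.4799·33 = 48.837 N

48.8 N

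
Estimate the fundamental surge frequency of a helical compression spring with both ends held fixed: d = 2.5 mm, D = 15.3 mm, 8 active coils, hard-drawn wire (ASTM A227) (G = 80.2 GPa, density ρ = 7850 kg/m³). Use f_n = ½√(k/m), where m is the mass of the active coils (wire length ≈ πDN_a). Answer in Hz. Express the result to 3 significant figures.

k = Gd⁴/(8D³N_a) = (80.2×10³)(2.5⁴)/(8·15.3³·8) = 13.667 N/mm = 13667 N/m
Wire length L = πDN_a = π·15.3·8 = 384.53 mm
m = ρ·(πd²/4)·L = 7850 × 4.9087×10⁻⁶ m² × 0.38453 m = 0.014817 kg
f_n = ½√(k/m) = 0.5·√(13667/0.014817) = 0.5·√(9.2238e+05) = 480.2 Hz

480 Hz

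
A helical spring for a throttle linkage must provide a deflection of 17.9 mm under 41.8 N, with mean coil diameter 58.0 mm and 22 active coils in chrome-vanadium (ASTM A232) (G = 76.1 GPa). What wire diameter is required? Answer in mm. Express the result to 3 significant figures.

Required rate k = F/δ = 41.8/17.9 = 2.3352 N/mm
d = (8D³N_a·k / G)^(1/4) = (8·58.0³·22·2.3352 / (76.1×10³))^0.25
  = (1053.7)^0.25 = 5.6975 mm

5.70 mm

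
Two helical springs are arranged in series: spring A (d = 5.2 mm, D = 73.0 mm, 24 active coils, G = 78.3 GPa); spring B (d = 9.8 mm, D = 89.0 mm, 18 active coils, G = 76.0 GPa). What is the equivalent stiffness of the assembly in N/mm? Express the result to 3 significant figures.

k_A = Gd⁴/(8D³N_a) = (78.3×10³)(5.2⁴)/(8·73.0³·24) = 0.76649 N/mm
k_B = Gd⁴/(8D³N_a) = (76.0×10³)(9.8⁴)/(8·89.0³·18) = 6.9053 N/mm
Series: 1/k_eq = 1/0.76649 + 1/6.9053 = 1.4495; k_eq = 0.68991 N/mm

0.690 N/mm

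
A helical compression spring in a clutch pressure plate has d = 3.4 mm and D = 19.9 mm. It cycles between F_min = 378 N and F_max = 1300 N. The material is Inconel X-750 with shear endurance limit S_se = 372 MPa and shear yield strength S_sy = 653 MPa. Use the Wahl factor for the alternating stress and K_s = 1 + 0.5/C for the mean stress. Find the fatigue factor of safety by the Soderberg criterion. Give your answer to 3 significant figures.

0.262

C = D/d = 19.9/3.4 = 5.8529; K_W = (4C−1)/(4C−4)+0.615/C = 1.2596; K_s = 1+0.5/C = 1.0854
F_a = (F_max−F_min)/2 = 461 N; F_m = (F_max+F_min)/2 = 839 N
τ_a = K_W·8F_aD/(πd³) = 1.2596 × 594.37 = 748.68 MPa
τ_m = K_s·8F_mD/(πd³) = 1.0854 × 1081.7 = 1174.1 MPa
Soderberg: 1/n_f = τ_a/S_se + τ_m/S_sy = 748.68/372 + 1174.1/653 = 2.01259 + 1.79807 = 3.8107
n_f = 1/3.8107 = 0.2624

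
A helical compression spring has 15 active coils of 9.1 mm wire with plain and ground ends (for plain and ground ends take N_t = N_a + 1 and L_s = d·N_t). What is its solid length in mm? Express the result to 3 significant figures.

146 mm

plain and ground ends: N_t = N_a + 1 = 15 + 1 = 16
L_s = d·N_t = 9.1 × 16 = 145.6 mm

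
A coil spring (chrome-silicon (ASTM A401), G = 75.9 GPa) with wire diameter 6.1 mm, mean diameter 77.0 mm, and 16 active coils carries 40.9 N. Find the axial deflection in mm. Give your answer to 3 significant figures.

22.7 mm

k = Gd⁴/(8D³N_a) = (75.9×10³)(6.1⁴)/(8·77.0³·16) = 1.7984 N/mm
δ = F/k = 40.9 / 1.7984 = 22.743 mm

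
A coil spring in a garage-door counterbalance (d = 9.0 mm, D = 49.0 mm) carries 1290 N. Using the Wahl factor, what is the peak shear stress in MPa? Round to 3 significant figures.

Spring index C = D/d = 49.0/9.0 = 5.4444
K_W = (4C−1)/(4C−4) + 0.615/C = 20.778/17.778 + 0.1130 = 1.2817
τ₀ = 8FD/(πd³) = 8·1290·49.0/(π·9.0³) = 505680/2290.2 = 220.8 MPa
τ_max = K·τ₀ = 1.2817 × 220.8 = 283 MPa

283 MPa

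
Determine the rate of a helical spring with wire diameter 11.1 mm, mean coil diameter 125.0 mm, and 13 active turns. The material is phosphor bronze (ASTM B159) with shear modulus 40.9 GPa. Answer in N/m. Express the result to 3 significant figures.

3060 N/m

k = Gd⁴/(8D³N_a) = (40.9×10³ × 11.1⁴) / (8 × 125.0³ × 13)
  = 6.20891e+08 / 2.03125e+08 = 3.0567 N/mm = 3056.7 N/m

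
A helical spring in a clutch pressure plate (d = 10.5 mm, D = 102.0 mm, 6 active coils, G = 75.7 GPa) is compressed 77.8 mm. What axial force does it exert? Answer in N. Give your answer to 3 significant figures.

k = Gd⁴/(8D³N_a) = (75.7×10³)(10.5⁴)/(8·102.0³·6) = 18.064 N/mm
F = k·δ = 18.064 × 77.8 = 1405.4 N

1410 N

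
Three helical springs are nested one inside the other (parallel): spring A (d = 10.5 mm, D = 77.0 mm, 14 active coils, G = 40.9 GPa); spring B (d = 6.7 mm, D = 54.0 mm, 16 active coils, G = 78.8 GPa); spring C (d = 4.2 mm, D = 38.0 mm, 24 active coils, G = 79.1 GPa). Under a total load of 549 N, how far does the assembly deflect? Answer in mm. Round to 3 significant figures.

27.5 mm

k_A = Gd⁴/(8D³N_a) = (40.9×10³)(10.5⁴)/(8·77.0³·14) = 9.7228 N/mm
k_B = Gd⁴/(8D³N_a) = (78.8×10³)(6.7⁴)/(8·54.0³·16) = 7.8783 N/mm
k_C = Gd⁴/(8D³N_a) = (79.1×10³)(4.2⁴)/(8·38.0³·24) = 2.3363 N/mm
Parallel: k_eq = 9.7228 + 7.8783 + 2.3363 = 19.937 N/mm
δ = F/k_eq = 549/19.937 = 27.536 mm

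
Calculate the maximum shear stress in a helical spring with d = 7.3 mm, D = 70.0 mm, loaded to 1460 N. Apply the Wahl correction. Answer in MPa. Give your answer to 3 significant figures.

770 MPa

Spring index C = D/d = 70.0/7.3 = 9.5890
K_W = (4C−1)/(4C−4) + 0.615/C = 37.356/34.356 + 0.0641 = 1.1515
τ₀ = 8FD/(πd³) = 8·1460·70.0/(π·7.3³) = 817600/1222.1 = 668.99 MPa
τ_max = K·τ₀ = 1.1515 × 668.99 = 770.32 MPa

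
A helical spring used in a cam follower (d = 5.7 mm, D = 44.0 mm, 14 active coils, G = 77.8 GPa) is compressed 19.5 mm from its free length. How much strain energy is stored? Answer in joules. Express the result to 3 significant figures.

1.64 J

k = Gd⁴/(8D³N_a) = (77.8×10³)(5.7⁴)/(8·44.0³·14) = 8.608 N/mm
U = ½kδ² = 0.5 × 8.608 × 19.5² = 1636.6 N·mm = 1.6366 J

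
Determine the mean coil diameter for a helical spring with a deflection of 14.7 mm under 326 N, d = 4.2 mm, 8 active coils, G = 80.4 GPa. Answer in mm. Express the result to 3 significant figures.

Required rate k = F/δ = 326/14.7 = 22.177 N/mm
D = (Gd⁴/(8N_a·k))^(1/3) = (80.4×10³·4.2⁴/(8·8·22.177))^(1/3)
  = (17626.8)^(1/3) = 26.0250 mm

26.0 mm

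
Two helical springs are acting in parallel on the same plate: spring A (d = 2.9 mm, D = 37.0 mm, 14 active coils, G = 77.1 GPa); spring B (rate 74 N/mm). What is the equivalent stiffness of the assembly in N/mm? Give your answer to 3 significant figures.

75.0 N/mm

k_A = Gd⁴/(8D³N_a) = (77.1×10³)(2.9⁴)/(8·37.0³·14) = 0.96122 N/mm
Parallel: k_eq = 0.96122 + 74 = 74.961 N/mm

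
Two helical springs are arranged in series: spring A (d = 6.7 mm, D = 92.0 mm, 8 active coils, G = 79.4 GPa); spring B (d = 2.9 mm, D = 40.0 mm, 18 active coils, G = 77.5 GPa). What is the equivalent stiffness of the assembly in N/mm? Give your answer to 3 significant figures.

0.502 N/mm

k_A = Gd⁴/(8D³N_a) = (79.4×10³)(6.7⁴)/(8·92.0³·8) = 3.2105 N/mm
k_B = Gd⁴/(8D³N_a) = (77.5×10³)(2.9⁴)/(8·40.0³·18) = 0.59477 N/mm
Series: 1/k_eq = 1/3.2105 + 1/0.59477 = 1.9928; k_eq = 0.50181 N/mm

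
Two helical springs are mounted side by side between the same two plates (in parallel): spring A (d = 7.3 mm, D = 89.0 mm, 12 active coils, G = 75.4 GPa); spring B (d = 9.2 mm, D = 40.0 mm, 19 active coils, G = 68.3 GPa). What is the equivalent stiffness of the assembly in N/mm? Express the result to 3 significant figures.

k_A = Gd⁴/(8D³N_a) = (75.4×10³)(7.3⁴)/(8·89.0³·12) = 3.1639 N/mm
k_B = Gd⁴/(8D³N_a) = (68.3×10³)(9.2⁴)/(8·40.0³·19) = 50.298 N/mm
Parallel: k_eq = 3.1639 + 50.298 = 53.462 N/mm

53.5 N/mm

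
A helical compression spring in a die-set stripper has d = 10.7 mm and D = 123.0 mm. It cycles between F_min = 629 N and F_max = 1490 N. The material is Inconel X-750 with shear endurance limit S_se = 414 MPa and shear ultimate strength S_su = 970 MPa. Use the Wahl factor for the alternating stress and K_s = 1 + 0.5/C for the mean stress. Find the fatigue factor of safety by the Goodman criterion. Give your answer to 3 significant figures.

C = D/d = 123.0/10.7 = 11.4953; K_W = (4C−1)/(4C−4)+0.615/C = 1.1250; K_s = 1+0.5/C = 1.0435
F_a = (F_max−F_min)/2 = 430.5 N; F_m = (F_max+F_min)/2 = 1059.5 N
τ_a = K_W·8F_aD/(πd³) = 1.1250 × 110.07 = 123.82 MPa
τ_m = K_s·8F_mD/(πd³) = 1.0435 × 270.89 = 282.67 MPa
Goodman: 1/n_f = τ_a/S_se + τ_m/S_su = 123.82/414 + 282.67/970 = 0.29909 + 0.29142 = 0.59051
n_f = 1/0.59051 = 1.693

1.69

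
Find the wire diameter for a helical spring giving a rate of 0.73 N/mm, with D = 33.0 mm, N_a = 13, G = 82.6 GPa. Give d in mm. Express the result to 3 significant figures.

d = (8D³N_a·k / G)^(1/4) = (8·33.0³·13·0.73 / (82.6×10³))^0.25
  = (33.031)^0.25 = 2.3973 mm

2.40 mm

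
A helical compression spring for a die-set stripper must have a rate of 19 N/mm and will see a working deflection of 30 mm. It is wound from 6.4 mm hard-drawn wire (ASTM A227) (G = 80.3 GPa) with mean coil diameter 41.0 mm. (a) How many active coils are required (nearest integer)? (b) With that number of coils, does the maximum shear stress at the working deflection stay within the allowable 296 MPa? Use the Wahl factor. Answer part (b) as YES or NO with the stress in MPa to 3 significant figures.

(a) 13 coils; (b) YES, τ_max = 277 MPa

N_a = Gd⁴/(8D³k) = (80.3×10³)(6.4⁴)/(8·41.0³·19) = 12.86 → N_a = 13
Actual rate k = Gd⁴/(8D³·13) = 18.795 N/mm
Working load F = kδ = 18.795·30 = 563.86 N
C = 41.0/6.4 = 6.4062; K_W = (4C−1)/(4C−4)+0.615/C = 1.2347
τ_max = K_W·8FD/(πd³) = 1.2347·224.57 = 277.29 MPa
τ_max ≤ 296 MPa → acceptable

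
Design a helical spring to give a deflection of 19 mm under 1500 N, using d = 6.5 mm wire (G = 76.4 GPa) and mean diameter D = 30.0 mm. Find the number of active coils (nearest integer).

8

Required rate k = F/δ = 1500/19 = 78.947 N/mm
N_a = Gd⁴/(8D³k) = (76.4×10³ × 6.5⁴)/(8 × 30.0³ × 78.947)
    = 1.36379e+08 / 1.70526e+07 = 7.998 → 8 coils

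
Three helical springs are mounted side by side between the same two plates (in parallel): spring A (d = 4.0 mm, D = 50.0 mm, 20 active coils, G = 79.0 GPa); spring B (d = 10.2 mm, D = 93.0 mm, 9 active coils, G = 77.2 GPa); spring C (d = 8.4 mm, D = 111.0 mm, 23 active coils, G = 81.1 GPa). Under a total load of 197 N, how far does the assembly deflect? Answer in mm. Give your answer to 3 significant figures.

k_A = Gd⁴/(8D³N_a) = (79.0×10³)(4.0⁴)/(8·50.0³·20) = 1.0112 N/mm
k_B = Gd⁴/(8D³N_a) = (77.2×10³)(10.2⁴)/(8·93.0³·9) = 14.429 N/mm
k_C = Gd⁴/(8D³N_a) = (81.1×10³)(8.4⁴)/(8·111.0³·23) = 1.6045 N/mm
Parallel: k_eq = 1.0112 + 14.429 + 1.6045 = 17.045 N/mm
δ = F/k_eq = 197/17.045 = 11.558 mm

11.6 mm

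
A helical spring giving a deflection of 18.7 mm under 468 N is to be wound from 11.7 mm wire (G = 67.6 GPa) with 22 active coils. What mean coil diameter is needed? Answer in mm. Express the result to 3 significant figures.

66.0 mm

Required rate k = F/δ = 468/18.7 = 25.027 N/mm
D = (Gd⁴/(8N_a·k))^(1/3) = (67.6×10³·11.7⁴/(8·22·25.027))^(1/3)
  = (287590)^(1/3) = 66.0072 mm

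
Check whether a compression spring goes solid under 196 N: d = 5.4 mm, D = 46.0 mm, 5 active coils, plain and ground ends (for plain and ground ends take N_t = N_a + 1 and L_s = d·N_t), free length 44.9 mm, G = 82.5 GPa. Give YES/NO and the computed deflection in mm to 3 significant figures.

NO, δ = 10.9 mm

k = Gd⁴/(8D³N_a) = (82.5×10³)(5.4⁴)/(8·46.0³·5) = 18.018 N/mm
N_t = 6; L_s = 5.4·6 = 32.4 mm; δ_solid = L₀ − L_s = 44.9 − 32.4 = 12.5 mm
δ = F/k = 196/18.018 = 10.878 mm
δ < δ_solid → spring does not go solid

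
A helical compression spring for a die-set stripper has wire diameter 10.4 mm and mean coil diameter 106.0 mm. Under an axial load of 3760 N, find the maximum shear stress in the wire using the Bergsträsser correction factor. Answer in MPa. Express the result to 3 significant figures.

1020 MPa

Spring index C = D/d = 106.0/10.4 = 10.1923
K_B = (4C+2)/(4C−3) = 42.769/37.769 = 1.1324
τ₀ = 8FD/(πd³) = 8·3760·106.0/(π·10.4³) = 3.18848e+06/3533.9 = 902.26 MPa
τ_max = K·τ₀ = 1.1324 × 902.26 = 1021.7 MPa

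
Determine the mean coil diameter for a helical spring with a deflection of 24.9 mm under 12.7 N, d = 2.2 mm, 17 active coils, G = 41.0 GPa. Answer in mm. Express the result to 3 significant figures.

24.0 mm

Required rate k = F/δ = 12.7/24.9 = 0.51004 N/mm
D = (Gd⁴/(8N_a·k))^(1/3) = (41.0×10³·2.2⁴/(8·17·0.51004))^(1/3)
  = (13846.2)^(1/3) = 24.0129 mm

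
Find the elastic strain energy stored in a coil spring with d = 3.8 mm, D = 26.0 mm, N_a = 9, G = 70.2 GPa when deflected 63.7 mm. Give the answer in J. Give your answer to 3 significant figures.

23.5 J

k = Gd⁴/(8D³N_a) = (70.2×10³)(3.8⁴)/(8·26.0³·9) = 11.567 N/mm
U = ½kδ² = 0.5 × 11.567 × 63.7² = 23468 N·mm = 23.468 J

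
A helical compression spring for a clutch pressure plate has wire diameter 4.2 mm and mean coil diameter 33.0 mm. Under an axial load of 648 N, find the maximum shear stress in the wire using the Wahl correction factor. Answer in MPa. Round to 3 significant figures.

Spring index C = D/d = 33.0/4.2 = 7.8571
K_W = (4C−1)/(4C−4) + 0.615/C = 30.429/27.429 + 0.0783 = 1.1876
τ₀ = 8FD/(πd³) = 8·648·33.0/(π·4.2³) = 171072/232.75 = 734.99 MPa
τ_max = K·τ₀ = 1.1876 × 734.99 = 872.91 MPa

873 MPa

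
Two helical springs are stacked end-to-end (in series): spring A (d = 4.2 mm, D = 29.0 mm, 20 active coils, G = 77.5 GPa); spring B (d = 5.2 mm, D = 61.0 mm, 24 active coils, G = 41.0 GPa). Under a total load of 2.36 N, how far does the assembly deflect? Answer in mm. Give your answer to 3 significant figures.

k_A = Gd⁴/(8D³N_a) = (77.5×10³)(4.2⁴)/(8·29.0³·20) = 6.1799 N/mm
k_B = Gd⁴/(8D³N_a) = (41.0×10³)(5.2⁴)/(8·61.0³·24) = 0.68787 N/mm
Series: 1/k_eq = 1/6.1799 + 1/0.68787 = 1.6156; k_eq = 0.61897 N/mm
δ = F/k_eq = 2.36/0.61897 = 3.8128 mm

3.81 mm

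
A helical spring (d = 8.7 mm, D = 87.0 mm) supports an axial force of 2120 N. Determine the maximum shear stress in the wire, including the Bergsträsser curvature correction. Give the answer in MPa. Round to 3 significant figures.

810 MPa

Spring index C = D/d = 87.0/8.7 = 10.0000
K_B = (4C+2)/(4C−3) = 42.000/37.000 = 1.1351
τ₀ = 8FD/(πd³) = 8·2120·87.0/(π·8.7³) = 1.47552e+06/2068.7 = 713.24 MPa
τ_max = K·τ₀ = 1.1351 × 713.24 = 809.63 MPa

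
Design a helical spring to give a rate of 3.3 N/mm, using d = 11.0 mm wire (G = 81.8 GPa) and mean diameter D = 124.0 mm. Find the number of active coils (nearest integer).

N_a = Gd⁴/(8D³k) = (81.8×10³ × 11.0⁴)/(8 × 124.0³ × 3.3)
    = 1.19763e+09 / 5.03349e+07 = 23.79 → 24 coils

24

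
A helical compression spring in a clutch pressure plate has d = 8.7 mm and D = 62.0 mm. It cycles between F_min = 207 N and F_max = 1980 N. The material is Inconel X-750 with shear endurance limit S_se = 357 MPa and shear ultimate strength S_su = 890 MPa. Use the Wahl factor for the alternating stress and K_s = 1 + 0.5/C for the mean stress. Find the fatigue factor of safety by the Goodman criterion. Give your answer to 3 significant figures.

C = D/d = 62.0/8.7 = 7.1264; K_W = (4C−1)/(4C−4)+0.615/C = 1.2087; K_s = 1+0.5/C = 1.0702
F_a = (F_max−F_min)/2 = 886.5 N; F_m = (F_max+F_min)/2 = 1093.5 N
τ_a = K_W·8F_aD/(πd³) = 1.2087 × 212.55 = 256.91 MPa
τ_m = K_s·8F_mD/(πd³) = 1.0702 × 262.18 = 280.57 MPa
Goodman: 1/n_f = τ_a/S_se + τ_m/S_su = 256.91/357 + 280.57/890 = 0.71963 + 0.31525 = 1.0349
n_f = 1/1.0349 = 0.9663

0.966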